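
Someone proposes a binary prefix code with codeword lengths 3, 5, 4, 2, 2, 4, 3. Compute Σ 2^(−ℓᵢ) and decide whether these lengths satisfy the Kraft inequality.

0.90625; yes

With common denominator 2^5 = 32: Σ 2^(−ℓᵢ) = 4/32 + 1/32 + 2/32 + 8/32 + 8/32 + 2/32 + 4/32 = 29/32 = 0.90625.
Kraft's inequality requires Σ ≤ 1; here Σ = 0.90625 ≤ 1, so such a prefix code exists.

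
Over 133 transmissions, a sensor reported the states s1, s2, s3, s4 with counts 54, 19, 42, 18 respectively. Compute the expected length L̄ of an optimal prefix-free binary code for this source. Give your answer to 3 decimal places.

1.872 bits/symbol

Probabilities are the counts divided by 133.
Repeatedly combine the two least-probable nodes; the expected code length is the sum of the merged weights.
merge 18/133 + 1/7 → 37/133
merge 37/133 + 6/19 → 79/133
merge 54/133 + 79/133 → 1
L = 37/133 + 79/133 + 1 = 249/133 ≈ 1.872 bits/symbol.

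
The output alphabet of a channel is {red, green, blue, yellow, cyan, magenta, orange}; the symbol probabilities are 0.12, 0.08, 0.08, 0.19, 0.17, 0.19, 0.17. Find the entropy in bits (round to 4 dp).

2.7297 bits

H = −Σ pᵢ log₂ pᵢ.
−0.12·log₂(0.12) = 0.3671
−0.08·log₂(0.08) = 0.2915
−0.08·log₂(0.08) = 0.2915
−0.19·log₂(0.19) = 0.4552
−0.17·log₂(0.17) = 0.4346
−0.19·log₂(0.19) = 0.4552
−0.17·log₂(0.17) = 0.4346
Sum ≈ 2.7297 → 2.7297 bits.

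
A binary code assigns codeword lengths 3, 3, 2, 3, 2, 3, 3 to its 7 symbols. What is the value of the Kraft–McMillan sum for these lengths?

1.125

With common denominator 2^3 = 8: Σ 2^(−ℓᵢ) = 1/8 + 1/8 + 2/8 + 1/8 + 2/8 + 1/8 + 1/8 = 9/8 = 1.125.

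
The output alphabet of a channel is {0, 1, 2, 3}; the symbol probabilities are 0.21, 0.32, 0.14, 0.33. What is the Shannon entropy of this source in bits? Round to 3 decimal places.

1.924 bits

H = −Σ pᵢ log₂ pᵢ.
−0.21·log₂(0.21) = 0.4728
−0.32·log₂(0.32) = 0.5260
−0.14·log₂(0.14) = 0.3971
−0.33·log₂(0.33) = 0.5278
Sum ≈ 1.9238 → 1.924 bits.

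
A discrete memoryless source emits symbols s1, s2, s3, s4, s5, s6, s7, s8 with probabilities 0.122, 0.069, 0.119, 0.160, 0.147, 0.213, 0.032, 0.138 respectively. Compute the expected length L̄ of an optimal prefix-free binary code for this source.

2.888 bits/symbol

Repeatedly combine the two least-probable nodes; the expected code length is the sum of the merged weights.
merge 4/125 + 69/1000 → 101/1000
merge 101/1000 + 119/1000 → 11/50
merge 61/500 + 69/500 → 13/50
merge 147/1000 + 4/25 → 307/1000
merge 213/1000 + 11/50 → 433/1000
merge 13/50 + 307/1000 → 567/1000
merge 433/1000 + 567/1000 → 1
L = 101/1000 + 11/50 + 13/50 + 307/1000 + 433/1000 + 567/1000 + 1 = 361/125 = 2.888 bits/symbol.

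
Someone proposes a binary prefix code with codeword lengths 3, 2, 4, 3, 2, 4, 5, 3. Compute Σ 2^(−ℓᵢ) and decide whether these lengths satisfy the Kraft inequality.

With common denominator 2^5 = 32: Σ 2^(−ℓᵢ) = 4/32 + 8/32 + 2/32 + 4/32 + 8/32 + 2/32 + 1/32 + 4/32 = 33/32 = 1.03125.
Kraft's inequality requires Σ ≤ 1; here Σ = 1.03125 > 1, so no such prefix code exists.

1.03125; no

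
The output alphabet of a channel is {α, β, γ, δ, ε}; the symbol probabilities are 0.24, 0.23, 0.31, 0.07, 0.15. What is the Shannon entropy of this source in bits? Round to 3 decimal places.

H = −Σ pᵢ log₂ pᵢ.
−0.24·log₂(0.24) = 0.4941
−0.23·log₂(0.23) = 0.4877
−0.31·log₂(0.31) = 0.5238
−0.07·log₂(0.07) = 0.2686
−0.15·log₂(0.15) = 0.4105
Sum ≈ 2.1847 → 2.185 bits.

2.185 bits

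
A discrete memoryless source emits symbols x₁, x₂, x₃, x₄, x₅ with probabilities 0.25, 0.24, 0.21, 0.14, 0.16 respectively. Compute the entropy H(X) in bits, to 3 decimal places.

2.287 bits

H = −Σ pᵢ log₂ pᵢ.
−0.25·log₂(0.25) = 0.5000
−0.24·log₂(0.24) = 0.4941
−0.21·log₂(0.21) = 0.4728
−0.14·log₂(0.14) = 0.3971
−0.16·log₂(0.16) = 0.4230
Sum ≈ 2.2871 → 2.287 bits.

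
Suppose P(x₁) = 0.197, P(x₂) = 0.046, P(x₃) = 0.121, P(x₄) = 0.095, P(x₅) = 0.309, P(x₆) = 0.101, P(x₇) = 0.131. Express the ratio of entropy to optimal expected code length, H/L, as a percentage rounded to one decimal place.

98.6%

Entropy H = −Σ p log₂ p ≈ 2.5991 bits.
Huffman merges: 23/500+19/200→141/1000; 101/1000+121/1000→111/500; 131/1000+141/1000→34/125; 197/1000+111/500→419/1000; 34/125+309/1000→581/1000; 419/1000+581/1000→1. L = 527/200 ≈ 2.6350.
Efficiency = H/L = 2.5991/2.6350 = 98.6%.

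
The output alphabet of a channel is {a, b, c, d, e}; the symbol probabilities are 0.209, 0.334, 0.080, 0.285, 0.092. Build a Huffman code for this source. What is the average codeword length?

2.172 bits/symbol

Repeatedly combine the two least-probable nodes; the expected code length is the sum of the merged weights.
merge 2/25 + 23/250 → 43/250
merge 43/250 + 209/1000 → 381/1000
merge 57/200 + 167/500 → 619/1000
merge 381/1000 + 619/1000 → 1
L = 43/250 + 381/1000 + 619/1000 + 1 = 543/250 = 2.172 bits/symbol.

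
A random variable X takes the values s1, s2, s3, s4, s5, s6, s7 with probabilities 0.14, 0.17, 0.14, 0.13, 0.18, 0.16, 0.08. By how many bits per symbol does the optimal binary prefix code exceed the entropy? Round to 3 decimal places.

Entropy H = −Σ p log₂ p ≈ 2.7713 bits.
Huffman merges: 2/25+13/100→21/100; 7/50+7/50→7/25; 4/25+17/100→33/100; 9/50+21/100→39/100; 7/25+33/100→61/100; 39/100+61/100→1. L = 141/50 ≈ 2.8200.
L − H = 2.8200 − 2.7713 = 0.049 bits.

0.049 bits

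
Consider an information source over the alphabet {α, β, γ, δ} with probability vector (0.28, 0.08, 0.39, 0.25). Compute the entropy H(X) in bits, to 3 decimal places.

H = −Σ pᵢ log₂ pᵢ.
−0.28·log₂(0.28) = 0.5142
−0.08·log₂(0.08) = 0.2915
−0.39·log₂(0.39) = 0.5298
−0.25·log₂(0.25) = 0.5000
Sum ≈ 1.8355 → 1.836 bits.

1.836 bits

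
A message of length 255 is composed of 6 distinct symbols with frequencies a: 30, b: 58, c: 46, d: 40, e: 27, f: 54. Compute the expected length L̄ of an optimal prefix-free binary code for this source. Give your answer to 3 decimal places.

2.561 bits/symbol

Probabilities are the counts divided by 255.
Repeatedly combine the two least-probable nodes; the expected code length is the sum of the merged weights.
merge 9/85 + 2/17 → 19/85
merge 8/51 + 46/255 → 86/255
merge 18/85 + 19/85 → 37/85
merge 58/255 + 86/255 → 48/85
merge 37/85 + 48/85 → 1
L = 19/85 + 86/255 + 37/85 + 48/85 + 1 = 653/255 ≈ 2.561 bits/symbol.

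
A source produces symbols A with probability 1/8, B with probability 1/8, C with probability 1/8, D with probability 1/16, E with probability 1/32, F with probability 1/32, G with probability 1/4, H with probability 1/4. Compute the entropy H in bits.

2.6875 bits

Each probability is a power of 1/2, so log₂(1/p) is an integer.
H = Σ p·log₂(1/p) = 1/8·3 + 1/8·3 + 1/8·3 + 1/16·4 + 1/32·5 + 1/32·5 + 1/4·2 + 1/4·2 = 2.6875 bits.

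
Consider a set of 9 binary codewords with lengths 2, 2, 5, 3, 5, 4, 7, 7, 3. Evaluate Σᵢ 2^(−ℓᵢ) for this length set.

0.890625

With common denominator 2^7 = 128: Σ 2^(−ℓᵢ) = 32/128 + 32/128 + 4/128 + 16/128 + 4/128 + 8/128 + 1/128 + 1/128 + 16/128 = 114/128 = 0.890625.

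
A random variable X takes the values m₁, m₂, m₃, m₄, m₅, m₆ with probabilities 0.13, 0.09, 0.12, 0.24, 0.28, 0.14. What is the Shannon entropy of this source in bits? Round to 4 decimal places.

2.4678 bits

H = −Σ pᵢ log₂ pᵢ.
−0.13·log₂(0.13) = 0.3826
−0.09·log₂(0.09) = 0.3127
−0.12·log₂(0.12) = 0.3671
−0.24·log₂(0.24) = 0.4941
−0.28·log₂(0.28) = 0.5142
−0.14·log₂(0.14) = 0.3971
Sum ≈ 2.4678 → 2.4678 bits.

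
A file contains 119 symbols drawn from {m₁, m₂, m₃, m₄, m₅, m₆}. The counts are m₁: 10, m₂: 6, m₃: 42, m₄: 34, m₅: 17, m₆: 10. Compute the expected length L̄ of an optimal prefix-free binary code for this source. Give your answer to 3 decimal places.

2.353 bits/symbol

Probabilities are the counts divided by 119.
Repeatedly combine the two least-probable nodes; the expected code length is the sum of the merged weights.
merge 6/119 + 10/119 → 16/119
merge 10/119 + 16/119 → 26/119
merge 1/7 + 26/119 → 43/119
merge 2/7 + 6/17 → 76/119
merge 43/119 + 76/119 → 1
L = 16/119 + 26/119 + 43/119 + 76/119 + 1 = 40/17 ≈ 2.353 bits/symbol.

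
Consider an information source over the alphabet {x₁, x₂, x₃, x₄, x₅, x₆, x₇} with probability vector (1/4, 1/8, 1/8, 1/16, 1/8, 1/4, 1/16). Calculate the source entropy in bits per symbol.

Each probability is a power of 1/2, so log₂(1/p) is an integer.
H = Σ p·log₂(1/p) = 1/4·2 + 1/8·3 + 1/8·3 + 1/16·4 + 1/8·3 + 1/4·2 + 1/16·4 = 2.625 bits.

2.625 bits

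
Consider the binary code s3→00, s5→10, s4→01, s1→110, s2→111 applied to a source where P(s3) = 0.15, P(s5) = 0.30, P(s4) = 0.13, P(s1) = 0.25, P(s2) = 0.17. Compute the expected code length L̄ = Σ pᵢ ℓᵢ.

2.42 bits/symbol

L̄ = Σ pᵢ·ℓᵢ = 0.15·2 + 0.30·2 + 0.13·2 + 0.25·3 + 0.17·3 = 2.42 bits/symbol.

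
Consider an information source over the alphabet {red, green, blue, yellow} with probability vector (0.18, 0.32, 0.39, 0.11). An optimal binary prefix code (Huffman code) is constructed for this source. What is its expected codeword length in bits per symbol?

Repeatedly combine the two least-probable nodes; the expected code length is the sum of the merged weights.
merge 11/100 + 9/50 → 29/100
merge 29/100 + 8/25 → 61/100
merge 39/100 + 61/100 → 1
L = 29/100 + 61/100 + 1 = 19/10 = 1.9 bits/symbol.

1.9 bits/symbol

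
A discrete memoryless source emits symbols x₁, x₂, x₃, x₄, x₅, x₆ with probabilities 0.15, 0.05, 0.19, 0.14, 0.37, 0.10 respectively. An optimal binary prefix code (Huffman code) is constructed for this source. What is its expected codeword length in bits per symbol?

2.41 bits/symbol

Repeatedly combine the two least-probable nodes; the expected code length is the sum of the merged weights.
merge 1/20 + 1/10 → 3/20
merge 7/50 + 3/20 → 29/100
merge 3/20 + 19/100 → 17/50
merge 29/100 + 17/50 → 63/100
merge 37/100 + 63/100 → 1
L = 3/20 + 29/100 + 17/50 + 63/100 + 1 = 241/100 = 2.41 bits/symbol.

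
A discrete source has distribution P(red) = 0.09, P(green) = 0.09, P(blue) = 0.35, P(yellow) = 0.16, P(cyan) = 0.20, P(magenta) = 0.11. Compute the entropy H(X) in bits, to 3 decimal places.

2.393 bits

H = −Σ pᵢ log₂ pᵢ.
−0.09·log₂(0.09) = 0.3127
−0.09·log₂(0.09) = 0.3127
−0.35·log₂(0.35) = 0.5301
−0.16·log₂(0.16) = 0.4230
−0.20·log₂(0.20) = 0.4644
−0.11·log₂(0.11) = 0.3503
Sum ≈ 2.3931 → 2.393 bits.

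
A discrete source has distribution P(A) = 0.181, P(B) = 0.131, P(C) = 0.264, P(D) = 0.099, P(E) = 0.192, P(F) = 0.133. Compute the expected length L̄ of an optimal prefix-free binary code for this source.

Repeatedly combine the two least-probable nodes; the expected code length is the sum of the merged weights.
merge 99/1000 + 131/1000 → 23/100
merge 133/1000 + 181/1000 → 157/500
merge 24/125 + 23/100 → 211/500
merge 33/125 + 157/500 → 289/500
merge 211/500 + 289/500 → 1
L = 23/100 + 157/500 + 211/500 + 289/500 + 1 = 318/125 = 2.544 bits/symbol.

2.544 bits/symbol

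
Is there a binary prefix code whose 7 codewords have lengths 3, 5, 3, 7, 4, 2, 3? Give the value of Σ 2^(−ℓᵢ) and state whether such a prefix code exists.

0.7265625; yes

With common denominator 2^7 = 128: Σ 2^(−ℓᵢ) = 16/128 + 4/128 + 16/128 + 1/128 + 8/128 + 32/128 + 16/128 = 93/128 = 0.7265625.
Kraft's inequality requires Σ ≤ 1; here Σ = 0.7265625 ≤ 1, so such a prefix code exists.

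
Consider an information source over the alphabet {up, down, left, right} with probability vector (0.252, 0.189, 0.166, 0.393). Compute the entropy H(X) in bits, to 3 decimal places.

H = −Σ pᵢ log₂ pᵢ.
−0.252·log₂(0.252) = 0.5011
−0.189·log₂(0.189) = 0.4543
−0.166·log₂(0.166) = 0.4301
−0.393·log₂(0.393) = 0.5295
Sum ≈ 1.9150 → 1.915 bits.

1.915 bits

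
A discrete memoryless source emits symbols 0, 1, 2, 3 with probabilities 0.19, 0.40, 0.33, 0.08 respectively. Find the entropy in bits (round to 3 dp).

H = −Σ pᵢ log₂ pᵢ.
−0.19·log₂(0.19) = 0.4552
−0.40·log₂(0.40) = 0.5288
−0.33·log₂(0.33) = 0.5278
−0.08·log₂(0.08) = 0.2915
Sum ≈ 1.8033 → 1.803 bits.

1.803 bits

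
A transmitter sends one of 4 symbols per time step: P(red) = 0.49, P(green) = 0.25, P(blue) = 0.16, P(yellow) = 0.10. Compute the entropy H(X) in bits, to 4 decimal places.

H = −Σ pᵢ log₂ pᵢ.
−0.49·log₂(0.49) = 0.5043
−0.25·log₂(0.25) = 0.5000
−0.16·log₂(0.16) = 0.4230
−0.10·log₂(0.10) = 0.3322
Sum ≈ 1.7595 → 1.7595 bits.

1.7595 bits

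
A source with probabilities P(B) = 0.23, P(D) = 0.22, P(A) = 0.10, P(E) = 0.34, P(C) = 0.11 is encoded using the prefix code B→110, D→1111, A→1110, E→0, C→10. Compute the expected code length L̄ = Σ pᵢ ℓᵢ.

L̄ = Σ pᵢ·ℓᵢ = 0.23·3 + 0.22·4 + 0.10·4 + 0.34·1 + 0.11·2 = 2.53 bits/symbol.

2.53 bits/symbol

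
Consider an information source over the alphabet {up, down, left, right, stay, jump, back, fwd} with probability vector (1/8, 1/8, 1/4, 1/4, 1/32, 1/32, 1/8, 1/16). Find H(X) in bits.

Each probability is a power of 1/2, so log₂(1/p) is an integer.
H = Σ p·log₂(1/p) = 1/8·3 + 1/8·3 + 1/4·2 + 1/4·2 + 1/32·5 + 1/32·5 + 1/8·3 + 1/16·4 = 2.6875 bits.

2.6875 bits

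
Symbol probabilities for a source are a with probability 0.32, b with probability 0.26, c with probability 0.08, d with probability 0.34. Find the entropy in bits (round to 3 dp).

H = −Σ pᵢ log₂ pᵢ.
−0.32·log₂(0.32) = 0.5260
−0.26·log₂(0.26) = 0.5053
−0.08·log₂(0.08) = 0.2915
−0.34·log₂(0.34) = 0.5292
Sum ≈ 1.8520 → 1.852 bits.

1.852 bits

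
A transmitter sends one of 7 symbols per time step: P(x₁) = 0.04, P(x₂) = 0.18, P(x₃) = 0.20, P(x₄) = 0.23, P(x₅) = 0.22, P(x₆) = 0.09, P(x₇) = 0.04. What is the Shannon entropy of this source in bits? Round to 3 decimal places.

H = −Σ pᵢ log₂ pᵢ.
−0.04·log₂(0.04) = 0.1858
−0.18·log₂(0.18) = 0.4453
−0.20·log₂(0.20) = 0.4644
−0.23·log₂(0.23) = 0.4877
−0.22·log₂(0.22) = 0.4806
−0.09·log₂(0.09) = 0.3127
−0.04·log₂(0.04) = 0.1858
Sum ≈ 2.5621 → 2.562 bits.

2.562 bits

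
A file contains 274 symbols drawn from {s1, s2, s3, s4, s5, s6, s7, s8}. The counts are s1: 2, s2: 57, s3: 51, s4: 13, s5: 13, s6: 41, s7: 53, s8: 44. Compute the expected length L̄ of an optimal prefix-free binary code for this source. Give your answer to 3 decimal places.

Probabilities are the counts divided by 274.
Repeatedly combine the two least-probable nodes; the expected code length is the sum of the merged weights.
merge 1/137 + 13/274 → 15/274
merge 13/274 + 15/274 → 14/137
merge 14/137 + 41/274 → 69/274
merge 22/137 + 51/274 → 95/274
merge 53/274 + 57/274 → 55/137
merge 69/274 + 95/274 → 82/137
merge 55/137 + 82/137 → 1
L = 15/274 + 14/137 + 69/274 + 95/274 + 55/137 + 82/137 + 1 = 755/274 ≈ 2.755 bits/symbol.

2.755 bits/symbol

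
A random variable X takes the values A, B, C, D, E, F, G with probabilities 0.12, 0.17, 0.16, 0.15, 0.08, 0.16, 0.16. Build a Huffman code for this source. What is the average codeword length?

Repeatedly combine the two least-probable nodes; the expected code length is the sum of the merged weights.
merge 2/25 + 3/25 → 1/5
merge 3/20 + 4/25 → 31/100
merge 4/25 + 4/25 → 8/25
merge 17/100 + 1/5 → 37/100
merge 31/100 + 8/25 → 63/100
merge 37/100 + 63/100 → 1
L = 1/5 + 31/100 + 8/25 + 37/100 + 63/100 + 1 = 283/100 = 2.83 bits/symbol.

2.83 bits/symbol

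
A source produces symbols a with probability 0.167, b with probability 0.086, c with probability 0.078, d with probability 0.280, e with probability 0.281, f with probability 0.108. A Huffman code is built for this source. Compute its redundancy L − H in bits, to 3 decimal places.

Entropy H = −Σ p log₂ p ≈ 2.3983 bits.
Huffman merges: 39/500+43/500→41/250; 27/250+41/250→34/125; 167/1000+34/125→439/1000; 7/25+281/1000→561/1000; 439/1000+561/1000→1. L = 609/250 ≈ 2.4360.
L − H = 2.4360 − 2.3983 = 0.038 bits.

0.038 bits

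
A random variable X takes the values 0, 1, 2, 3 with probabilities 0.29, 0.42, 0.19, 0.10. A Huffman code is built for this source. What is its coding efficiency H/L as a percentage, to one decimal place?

Entropy H = −Σ p log₂ p ≈ 1.8310 bits.
Huffman merges: 1/10+19/100→29/100; 29/100+29/100→29/50; 21/50+29/50→1. L = 187/100 ≈ 1.8700.
Efficiency = H/L = 1.8310/1.8700 = 97.9%.

97.9%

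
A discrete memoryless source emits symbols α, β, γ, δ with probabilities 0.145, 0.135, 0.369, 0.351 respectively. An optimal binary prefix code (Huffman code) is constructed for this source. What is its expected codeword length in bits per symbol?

Repeatedly combine the two least-probable nodes; the expected code length is the sum of the merged weights.
merge 27/200 + 29/200 → 7/25
merge 7/25 + 351/1000 → 631/1000
merge 369/1000 + 631/1000 → 1
L = 7/25 + 631/1000 + 1 = 1911/1000 = 1.911 bits/symbol.

1.911 bits/symbol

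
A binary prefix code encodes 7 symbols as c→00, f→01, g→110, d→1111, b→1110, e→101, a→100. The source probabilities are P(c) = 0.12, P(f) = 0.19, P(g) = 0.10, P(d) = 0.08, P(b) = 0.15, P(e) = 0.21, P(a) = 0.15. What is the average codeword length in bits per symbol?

L̄ = Σ pᵢ·ℓᵢ = 0.12·2 + 0.19·2 + 0.10·3 + 0.08·4 + 0.15·4 + 0.21·3 + 0.15·3 = 2.92 bits/symbol.

2.92 bits/symbol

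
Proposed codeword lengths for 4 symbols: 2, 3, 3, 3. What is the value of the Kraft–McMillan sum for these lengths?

With common denominator 2^3 = 8: Σ 2^(−ℓᵢ) = 2/8 + 1/8 + 1/8 + 1/8 = 5/8 = 0.625.

0.625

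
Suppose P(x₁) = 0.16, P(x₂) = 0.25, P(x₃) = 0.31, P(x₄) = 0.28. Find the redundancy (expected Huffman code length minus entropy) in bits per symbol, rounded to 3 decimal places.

0.039 bits

Entropy H = −Σ p log₂ p ≈ 1.9610 bits.
Huffman merges: 4/25+1/4→41/100; 7/25+31/100→59/100; 41/100+59/100→1. L = 2 ≈ 2.0000.
L − H = 2.0000 − 1.9610 = 0.039 bits.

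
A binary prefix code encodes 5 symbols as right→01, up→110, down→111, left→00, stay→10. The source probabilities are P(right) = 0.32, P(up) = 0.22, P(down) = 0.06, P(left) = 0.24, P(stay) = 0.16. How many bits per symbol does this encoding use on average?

L̄ = Σ pᵢ·ℓᵢ = 0.32·2 + 0.22·3 + 0.06·3 + 0.24·2 + 0.16·2 = 2.28 bits/symbol.

2.28 bits/symbol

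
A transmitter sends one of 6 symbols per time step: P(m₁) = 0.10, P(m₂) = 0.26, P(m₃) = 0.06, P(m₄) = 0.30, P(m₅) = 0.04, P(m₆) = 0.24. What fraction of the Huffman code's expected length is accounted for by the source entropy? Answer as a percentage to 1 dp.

Entropy H = −Σ p log₂ p ≈ 2.2820 bits.
Huffman merges: 1/25+3/50→1/10; 1/10+1/10→1/5; 1/5+6/25→11/25; 13/50+3/10→14/25; 11/25+14/25→1. L = 23/10 ≈ 2.3000.
Efficiency = H/L = 2.2820/2.3000 = 99.2%.

99.2%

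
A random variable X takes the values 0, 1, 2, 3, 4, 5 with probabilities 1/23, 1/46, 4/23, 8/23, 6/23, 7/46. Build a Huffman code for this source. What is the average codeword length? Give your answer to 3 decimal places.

2.283 bits/symbol

Repeatedly combine the two least-probable nodes; the expected code length is the sum of the merged weights.
merge 1/46 + 1/23 → 3/46
merge 3/46 + 7/46 → 5/23
merge 4/23 + 5/23 → 9/23
merge 6/23 + 8/23 → 14/23
merge 9/23 + 14/23 → 1
L = 3/46 + 5/23 + 9/23 + 14/23 + 1 = 105/46 ≈ 2.283 bits/symbol.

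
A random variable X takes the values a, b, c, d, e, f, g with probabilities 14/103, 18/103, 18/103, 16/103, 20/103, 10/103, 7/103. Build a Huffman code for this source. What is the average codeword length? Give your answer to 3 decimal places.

Repeatedly combine the two least-probable nodes; the expected code length is the sum of the merged weights.
merge 7/103 + 10/103 → 17/103
merge 14/103 + 16/103 → 30/103
merge 17/103 + 18/103 → 35/103
merge 18/103 + 20/103 → 38/103
merge 30/103 + 35/103 → 65/103
merge 38/103 + 65/103 → 1
L = 17/103 + 30/103 + 35/103 + 38/103 + 65/103 + 1 = 288/103 ≈ 2.796 bits/symbol.

2.796 bits/symbol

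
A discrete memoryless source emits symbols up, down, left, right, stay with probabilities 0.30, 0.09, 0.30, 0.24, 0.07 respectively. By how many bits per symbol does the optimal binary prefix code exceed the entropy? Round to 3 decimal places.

Entropy H = −Σ p log₂ p ≈ 2.1175 bits.
Huffman merges: 7/100+9/100→4/25; 4/25+6/25→2/5; 3/10+3/10→3/5; 2/5+3/5→1. L = 54/25 ≈ 2.1600.
L − H = 2.1600 − 2.1175 = 0.042 bits.

0.042 bits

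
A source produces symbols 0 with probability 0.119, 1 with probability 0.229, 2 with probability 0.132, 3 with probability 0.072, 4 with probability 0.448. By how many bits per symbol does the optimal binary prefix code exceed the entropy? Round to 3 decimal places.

Entropy H = −Σ p log₂ p ≈ 2.0303 bits.
Huffman merges: 9/125+119/1000→191/1000; 33/250+191/1000→323/1000; 229/1000+323/1000→69/125; 56/125+69/125→1. L = 1033/500 ≈ 2.0660.
L − H = 2.0660 − 2.0303 = 0.036 bits.

0.036 bits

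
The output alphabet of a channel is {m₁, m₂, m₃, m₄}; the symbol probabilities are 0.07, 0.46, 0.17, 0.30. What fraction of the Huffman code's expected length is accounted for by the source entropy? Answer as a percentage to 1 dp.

97.7%

Entropy H = −Σ p log₂ p ≈ 1.7396 bits.
Huffman merges: 7/100+17/100→6/25; 6/25+3/10→27/50; 23/50+27/50→1. L = 89/50 ≈ 1.7800.
Efficiency = H/L = 1.7396/1.7800 = 97.7%.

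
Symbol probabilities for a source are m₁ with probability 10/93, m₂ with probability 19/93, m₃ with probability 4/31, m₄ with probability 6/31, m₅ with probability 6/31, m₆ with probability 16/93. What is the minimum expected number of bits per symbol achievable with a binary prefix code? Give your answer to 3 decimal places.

2.602 bits/symbol

Repeatedly combine the two least-probable nodes; the expected code length is the sum of the merged weights.
merge 10/93 + 4/31 → 22/93
merge 16/93 + 6/31 → 34/93
merge 6/31 + 19/93 → 37/93
merge 22/93 + 34/93 → 56/93
merge 37/93 + 56/93 → 1
L = 22/93 + 34/93 + 37/93 + 56/93 + 1 = 242/93 ≈ 2.602 bits/symbol.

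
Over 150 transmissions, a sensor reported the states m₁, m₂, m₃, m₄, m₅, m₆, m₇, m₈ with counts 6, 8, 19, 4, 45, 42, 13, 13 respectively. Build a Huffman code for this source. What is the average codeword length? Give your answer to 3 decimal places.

Probabilities are the counts divided by 150.
Repeatedly combine the two least-probable nodes; the expected code length is the sum of the merged weights.
merge 2/75 + 1/25 → 1/15
merge 4/75 + 1/15 → 3/25
merge 13/150 + 13/150 → 13/75
merge 3/25 + 19/150 → 37/150
merge 13/75 + 37/150 → 21/50
merge 7/25 + 3/10 → 29/50
merge 21/50 + 29/50 → 1
L = 1/15 + 3/25 + 13/75 + 37/150 + 21/50 + 29/50 + 1 = 391/150 ≈ 2.607 bits/symbol.

2.607 bits/symbol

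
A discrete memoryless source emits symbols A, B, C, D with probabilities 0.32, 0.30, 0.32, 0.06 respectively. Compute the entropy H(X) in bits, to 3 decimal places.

H = −Σ pᵢ log₂ pᵢ.
−0.32·log₂(0.32) = 0.5260
−0.30·log₂(0.30) = 0.5211
−0.32·log₂(0.32) = 0.5260
−0.06·log₂(0.06) = 0.2435
Sum ≈ 1.8167 → 1.817 bits.

1.817 bits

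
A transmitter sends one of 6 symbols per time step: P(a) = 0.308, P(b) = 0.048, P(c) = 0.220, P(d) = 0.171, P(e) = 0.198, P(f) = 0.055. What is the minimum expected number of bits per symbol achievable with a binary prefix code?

2.377 bits/symbol

Repeatedly combine the two least-probable nodes; the expected code length is the sum of the merged weights.
merge 6/125 + 11/200 → 103/1000
merge 103/1000 + 171/1000 → 137/500
merge 99/500 + 11/50 → 209/500
merge 137/500 + 77/250 → 291/500
merge 209/500 + 291/500 → 1
L = 103/1000 + 137/500 + 209/500 + 291/500 + 1 = 2377/1000 = 2.377 bits/symbol.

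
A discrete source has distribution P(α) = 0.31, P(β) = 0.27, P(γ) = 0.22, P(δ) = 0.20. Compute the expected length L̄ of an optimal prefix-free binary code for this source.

Repeatedly combine the two least-probable nodes; the expected code length is the sum of the merged weights.
merge 1/5 + 11/50 → 21/50
merge 27/100 + 31/100 → 29/50
merge 21/50 + 29/50 → 1
L = 21/50 + 29/50 + 1 = 2 bits/symbol.

2 bits/symbol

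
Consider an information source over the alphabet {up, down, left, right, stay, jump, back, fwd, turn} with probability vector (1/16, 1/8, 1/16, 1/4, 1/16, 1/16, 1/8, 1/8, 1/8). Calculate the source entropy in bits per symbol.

3 bits

Each probability is a power of 1/2, so log₂(1/p) is an integer.
H = Σ p·log₂(1/p) = 1/16·4 + 1/8·3 + 1/16·4 + 1/4·2 + 1/16·4 + 1/16·4 + 1/8·3 + 1/8·3 + 1/8·3 = 3 bits.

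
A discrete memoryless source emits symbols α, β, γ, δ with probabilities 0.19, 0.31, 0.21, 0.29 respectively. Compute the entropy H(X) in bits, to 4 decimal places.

1.9697 bits

H = −Σ pᵢ log₂ pᵢ.
−0.19·log₂(0.19) = 0.4552
−0.31·log₂(0.31) = 0.5238
−0.21·log₂(0.21) = 0.4728
−0.29·log₂(0.29) = 0.5179
Sum ≈ 1.9697 → 1.9697 bits.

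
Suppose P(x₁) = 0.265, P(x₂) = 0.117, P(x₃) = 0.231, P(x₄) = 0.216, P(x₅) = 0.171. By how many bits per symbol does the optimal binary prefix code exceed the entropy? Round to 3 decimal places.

Entropy H = −Σ p log₂ p ≈ 2.2715 bits.
Huffman merges: 117/1000+171/1000→36/125; 27/125+231/1000→447/1000; 53/200+36/125→553/1000; 447/1000+553/1000→1. L = 286/125 ≈ 2.2880.
L − H = 2.2880 − 2.2715 = 0.017 bits.

0.017 bits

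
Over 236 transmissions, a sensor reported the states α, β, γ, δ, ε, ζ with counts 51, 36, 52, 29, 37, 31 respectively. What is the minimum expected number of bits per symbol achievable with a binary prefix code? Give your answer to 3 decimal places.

Probabilities are the counts divided by 236.
Repeatedly combine the two least-probable nodes; the expected code length is the sum of the merged weights.
merge 29/236 + 31/236 → 15/59
merge 9/59 + 37/236 → 73/236
merge 51/236 + 13/59 → 103/236
merge 15/59 + 73/236 → 133/236
merge 103/236 + 133/236 → 1
L = 15/59 + 73/236 + 103/236 + 133/236 + 1 = 605/236 ≈ 2.564 bits/symbol.

2.564 bits/symbol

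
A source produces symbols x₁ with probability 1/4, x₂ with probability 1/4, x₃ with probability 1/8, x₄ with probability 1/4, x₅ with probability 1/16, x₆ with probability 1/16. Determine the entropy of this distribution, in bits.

2.375 bits

Each probability is a power of 1/2, so log₂(1/p) is an integer.
H = Σ p·log₂(1/p) = 1/4·2 + 1/4·2 + 1/8·3 + 1/4·2 + 1/16·4 + 1/16·4 = 2.375 bits.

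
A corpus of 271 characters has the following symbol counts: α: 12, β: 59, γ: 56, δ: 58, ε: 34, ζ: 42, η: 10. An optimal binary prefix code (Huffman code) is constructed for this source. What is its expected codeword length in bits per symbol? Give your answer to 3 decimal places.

2.649 bits/symbol

Probabilities are the counts divided by 271.
Repeatedly combine the two least-probable nodes; the expected code length is the sum of the merged weights.
merge 10/271 + 12/271 → 22/271
merge 22/271 + 34/271 → 56/271
merge 42/271 + 56/271 → 98/271
merge 56/271 + 58/271 → 114/271
merge 59/271 + 98/271 → 157/271
merge 114/271 + 157/271 → 1
L = 22/271 + 56/271 + 98/271 + 114/271 + 157/271 + 1 = 718/271 ≈ 2.649 bits/symbol.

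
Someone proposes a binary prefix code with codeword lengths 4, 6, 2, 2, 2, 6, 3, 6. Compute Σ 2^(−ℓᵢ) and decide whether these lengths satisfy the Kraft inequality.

With common denominator 2^6 = 64: Σ 2^(−ℓᵢ) = 4/64 + 1/64 + 16/64 + 16/64 + 16/64 + 1/64 + 8/64 + 1/64 = 63/64 = 0.984375.
Kraft's inequality requires Σ ≤ 1; here Σ = 0.984375 ≤ 1, so such a prefix code exists.

0.984375; yes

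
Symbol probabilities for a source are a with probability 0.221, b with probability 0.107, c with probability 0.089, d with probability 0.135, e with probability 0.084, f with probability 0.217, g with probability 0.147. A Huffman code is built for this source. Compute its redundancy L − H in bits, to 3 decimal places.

0.023 bits

Entropy H = −Σ p log₂ p ≈ 2.7120 bits.
Huffman merges: 21/250+89/1000→173/1000; 107/1000+27/200→121/500; 147/1000+173/1000→8/25; 217/1000+221/1000→219/500; 121/500+8/25→281/500; 219/500+281/500→1. L = 547/200 ≈ 2.7350.
L − H = 2.7350 − 2.7120 = 0.023 bits.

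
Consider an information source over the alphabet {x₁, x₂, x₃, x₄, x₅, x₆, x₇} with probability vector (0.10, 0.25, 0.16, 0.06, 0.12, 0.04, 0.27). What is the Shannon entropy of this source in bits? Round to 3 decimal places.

2.562 bits

H = −Σ pᵢ log₂ pᵢ.
−0.10·log₂(0.10) = 0.3322
−0.25·log₂(0.25) = 0.5000
−0.16·log₂(0.16) = 0.4230
−0.06·log₂(0.06) = 0.2435
−0.12·log₂(0.12) = 0.3671
−0.04·log₂(0.04) = 0.1858
−0.27·log₂(0.27) = 0.5100
Sum ≈ 2.5616 → 2.562 bits.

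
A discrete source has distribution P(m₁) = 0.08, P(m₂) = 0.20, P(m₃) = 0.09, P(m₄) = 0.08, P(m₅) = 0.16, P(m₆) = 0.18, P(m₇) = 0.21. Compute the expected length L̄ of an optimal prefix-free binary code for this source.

Repeatedly combine the two least-probable nodes; the expected code length is the sum of the merged weights.
merge 2/25 + 2/25 → 4/25
merge 9/100 + 4/25 → 1/4
merge 4/25 + 9/50 → 17/50
merge 1/5 + 21/100 → 41/100
merge 1/4 + 17/50 → 59/100
merge 41/100 + 59/100 → 1
L = 4/25 + 1/4 + 17/50 + 41/100 + 59/100 + 1 = 11/4 = 2.75 bits/symbol.

2.75 bits/symbol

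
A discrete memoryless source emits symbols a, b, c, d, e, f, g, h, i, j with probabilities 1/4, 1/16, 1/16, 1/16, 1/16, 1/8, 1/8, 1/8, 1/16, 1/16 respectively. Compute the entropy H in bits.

Each probability is a power of 1/2, so log₂(1/p) is an integer.
H = Σ p·log₂(1/p) = 1/4·2 + 1/16·4 + 1/16·4 + 1/16·4 + 1/16·4 + 1/8·3 + 1/8·3 + 1/8·3 + 1/16·4 + 1/16·4 = 3.125 bits.

3.125 bits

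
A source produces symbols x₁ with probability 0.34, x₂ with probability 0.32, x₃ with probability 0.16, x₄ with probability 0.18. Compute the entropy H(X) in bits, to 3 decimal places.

H = −Σ pᵢ log₂ pᵢ.
−0.34·log₂(0.34) = 0.5292
−0.32·log₂(0.32) = 0.5260
−0.16·log₂(0.16) = 0.4230
−0.18·log₂(0.18) = 0.4453
Sum ≈ 1.9235 → 1.924 bits.

1.924 bits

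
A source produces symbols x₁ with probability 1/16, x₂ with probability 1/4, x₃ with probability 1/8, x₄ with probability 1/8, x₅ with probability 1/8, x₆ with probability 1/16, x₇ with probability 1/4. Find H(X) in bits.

2.625 bits

Each probability is a power of 1/2, so log₂(1/p) is an integer.
H = Σ p·log₂(1/p) = 1/16·4 + 1/4·2 + 1/8·3 + 1/8·3 + 1/8·3 + 1/16·4 + 1/4·2 = 2.625 bits.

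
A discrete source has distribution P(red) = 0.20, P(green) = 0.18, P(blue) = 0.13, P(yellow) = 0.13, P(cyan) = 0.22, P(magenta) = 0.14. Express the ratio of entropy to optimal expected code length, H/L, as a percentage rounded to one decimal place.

98.9%

Entropy H = −Σ p log₂ p ≈ 2.5527 bits.
Huffman merges: 13/100+13/100→13/50; 7/50+9/50→8/25; 1/5+11/50→21/50; 13/50+8/25→29/50; 21/50+29/50→1. L = 129/50 ≈ 2.5800.
Efficiency = H/L = 2.5527/2.5800 = 98.9%.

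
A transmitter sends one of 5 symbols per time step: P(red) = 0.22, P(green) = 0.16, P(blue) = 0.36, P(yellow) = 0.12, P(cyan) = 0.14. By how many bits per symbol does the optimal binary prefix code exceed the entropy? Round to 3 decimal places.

Entropy H = −Σ p log₂ p ≈ 2.1984 bits.
Huffman merges: 3/25+7/50→13/50; 4/25+11/50→19/50; 13/50+9/25→31/50; 19/50+31/50→1. L = 113/50 ≈ 2.2600.
L − H = 2.2600 − 2.1984 = 0.062 bits.

0.062 bits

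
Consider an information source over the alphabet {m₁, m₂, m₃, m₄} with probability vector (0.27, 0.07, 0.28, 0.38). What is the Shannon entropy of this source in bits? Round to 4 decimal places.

H = −Σ pᵢ log₂ pᵢ.
−0.27·log₂(0.27) = 0.5100
−0.07·log₂(0.07) = 0.2686
−0.28·log₂(0.28) = 0.5142
−0.38·log₂(0.38) = 0.5305
Sum ≈ 1.8232 → 1.8232 bits.

1.8232 bits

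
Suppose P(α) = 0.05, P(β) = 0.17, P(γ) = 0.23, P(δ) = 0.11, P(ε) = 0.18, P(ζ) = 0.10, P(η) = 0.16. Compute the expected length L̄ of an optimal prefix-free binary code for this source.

Repeatedly combine the two least-probable nodes; the expected code length is the sum of the merged weights.
merge 1/20 + 1/10 → 3/20
merge 11/100 + 3/20 → 13/50
merge 4/25 + 17/100 → 33/100
merge 9/50 + 23/100 → 41/100
merge 13/50 + 33/100 → 59/100
merge 41/100 + 59/100 → 1
L = 3/20 + 13/50 + 33/100 + 41/100 + 59/100 + 1 = 137/50 = 2.74 bits/symbol.

2.74 bits/symbol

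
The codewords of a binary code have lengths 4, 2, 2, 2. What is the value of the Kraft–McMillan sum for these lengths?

0.8125

With common denominator 2^4 = 16: Σ 2^(−ℓᵢ) = 1/16 + 4/16 + 4/16 + 4/16 = 13/16 = 0.8125.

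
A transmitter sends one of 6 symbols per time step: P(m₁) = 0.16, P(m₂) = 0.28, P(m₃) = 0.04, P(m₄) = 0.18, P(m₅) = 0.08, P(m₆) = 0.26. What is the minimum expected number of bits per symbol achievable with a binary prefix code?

2.4 bits/symbol

Repeatedly combine the two least-probable nodes; the expected code length is the sum of the merged weights.
merge 1/25 + 2/25 → 3/25
merge 3/25 + 4/25 → 7/25
merge 9/50 + 13/50 → 11/25
merge 7/25 + 7/25 → 14/25
merge 11/25 + 14/25 → 1
L = 3/25 + 7/25 + 11/25 + 14/25 + 1 = 12/5 = 2.4 bits/symbol.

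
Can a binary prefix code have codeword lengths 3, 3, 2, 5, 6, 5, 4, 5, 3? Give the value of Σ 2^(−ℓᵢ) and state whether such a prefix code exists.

0.796875; yes

With common denominator 2^6 = 64: Σ 2^(−ℓᵢ) = 8/64 + 8/64 + 16/64 + 2/64 + 1/64 + 2/64 + 4/64 + 2/64 + 8/64 = 51/64 = 0.796875.
Kraft's inequality requires Σ ≤ 1; here Σ = 0.796875 ≤ 1, so such a prefix code exists.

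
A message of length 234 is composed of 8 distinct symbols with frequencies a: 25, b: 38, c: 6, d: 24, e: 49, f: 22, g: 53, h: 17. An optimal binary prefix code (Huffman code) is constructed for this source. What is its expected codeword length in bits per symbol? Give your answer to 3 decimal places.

Probabilities are the counts divided by 234.
Repeatedly combine the two least-probable nodes; the expected code length is the sum of the merged weights.
merge 1/39 + 17/234 → 23/234
merge 11/117 + 23/234 → 5/26
merge 4/39 + 25/234 → 49/234
merge 19/117 + 5/26 → 83/234
merge 49/234 + 49/234 → 49/117
merge 53/234 + 83/234 → 68/117
merge 49/117 + 68/117 → 1
L = 23/234 + 5/26 + 49/234 + 83/234 + 49/117 + 68/117 + 1 = 334/117 ≈ 2.855 bits/symbol.

2.855 bits/symbol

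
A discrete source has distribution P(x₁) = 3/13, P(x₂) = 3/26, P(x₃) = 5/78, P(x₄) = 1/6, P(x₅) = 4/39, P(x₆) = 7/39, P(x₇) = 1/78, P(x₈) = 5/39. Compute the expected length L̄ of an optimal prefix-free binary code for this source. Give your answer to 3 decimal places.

Repeatedly combine the two least-probable nodes; the expected code length is the sum of the merged weights.
merge 1/78 + 5/78 → 1/13
merge 1/13 + 4/39 → 7/39
merge 3/26 + 5/39 → 19/78
merge 1/6 + 7/39 → 9/26
merge 7/39 + 3/13 → 16/39
merge 19/78 + 9/26 → 23/39
merge 16/39 + 23/39 → 1
L = 1/13 + 7/39 + 19/78 + 9/26 + 16/39 + 23/39 + 1 = 37/13 ≈ 2.846 bits/symbol.

2.846 bits/symbol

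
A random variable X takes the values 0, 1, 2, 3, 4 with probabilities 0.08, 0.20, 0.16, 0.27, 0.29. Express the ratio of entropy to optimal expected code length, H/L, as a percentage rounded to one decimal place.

98.5%

Entropy H = −Σ p log₂ p ≈ 2.2068 bits.
Huffman merges: 2/25+4/25→6/25; 1/5+6/25→11/25; 27/100+29/100→14/25; 11/25+14/25→1. L = 56/25 ≈ 2.2400.
Efficiency = H/L = 2.2068/2.2400 = 98.5%.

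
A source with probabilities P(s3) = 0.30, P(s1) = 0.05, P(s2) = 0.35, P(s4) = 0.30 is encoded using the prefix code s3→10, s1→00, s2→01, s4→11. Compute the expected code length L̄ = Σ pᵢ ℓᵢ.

2 bits/symbol

L̄ = Σ pᵢ·ℓᵢ = 0.30·2 + 0.05·2 + 0.35·2 + 0.30·2 = 2 bits/symbol.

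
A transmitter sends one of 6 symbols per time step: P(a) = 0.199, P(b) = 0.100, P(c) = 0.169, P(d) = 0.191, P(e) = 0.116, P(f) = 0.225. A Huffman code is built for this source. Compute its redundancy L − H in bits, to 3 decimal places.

0.046 bits

Entropy H = −Σ p log₂ p ≈ 2.5300 bits.
Huffman merges: 1/10+29/250→27/125; 169/1000+191/1000→9/25; 199/1000+27/125→83/200; 9/40+9/25→117/200; 83/200+117/200→1. L = 322/125 ≈ 2.5760.
L − H = 2.5760 − 2.5300 = 0.046 bits.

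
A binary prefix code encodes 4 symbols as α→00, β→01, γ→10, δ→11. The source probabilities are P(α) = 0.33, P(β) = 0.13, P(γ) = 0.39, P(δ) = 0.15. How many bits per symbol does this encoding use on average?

L̄ = Σ pᵢ·ℓᵢ = 0.33·2 + 0.13·2 + 0.39·2 + 0.15·2 = 2 bits/symbol.

2 bits/symbol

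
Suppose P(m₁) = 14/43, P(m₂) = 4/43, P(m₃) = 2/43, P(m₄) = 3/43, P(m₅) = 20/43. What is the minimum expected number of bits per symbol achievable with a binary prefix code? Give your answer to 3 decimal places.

Repeatedly combine the two least-probable nodes; the expected code length is the sum of the merged weights.
merge 2/43 + 3/43 → 5/43
merge 4/43 + 5/43 → 9/43
merge 9/43 + 14/43 → 23/43
merge 20/43 + 23/43 → 1
L = 5/43 + 9/43 + 23/43 + 1 = 80/43 ≈ 1.860 bits/symbol.

1.860 bits/symbol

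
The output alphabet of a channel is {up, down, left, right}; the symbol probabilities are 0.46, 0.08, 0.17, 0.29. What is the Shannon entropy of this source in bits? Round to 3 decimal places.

1.759 bits

H = −Σ pᵢ log₂ pᵢ.
−0.46·log₂(0.46) = 0.5153
−0.08·log₂(0.08) = 0.2915
−0.17·log₂(0.17) = 0.4346
−0.29·log₂(0.29) = 0.5179
Sum ≈ 1.7593 → 1.759 bits.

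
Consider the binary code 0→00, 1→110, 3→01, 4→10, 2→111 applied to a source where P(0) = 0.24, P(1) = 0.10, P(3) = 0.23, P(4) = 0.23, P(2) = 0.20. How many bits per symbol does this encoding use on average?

L̄ = Σ pᵢ·ℓᵢ = 0.24·2 + 0.10·3 + 0.23·2 + 0.23·2 + 0.20·3 = 2.3 bits/symbol.

2.3 bits/symbol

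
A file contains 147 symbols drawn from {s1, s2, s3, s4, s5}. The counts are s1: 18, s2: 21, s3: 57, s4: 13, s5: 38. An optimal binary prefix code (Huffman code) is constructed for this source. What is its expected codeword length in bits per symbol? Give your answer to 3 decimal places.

2.177 bits/symbol

Probabilities are the counts divided by 147.
Repeatedly combine the two least-probable nodes; the expected code length is the sum of the merged weights.
merge 13/147 + 6/49 → 31/147
merge 1/7 + 31/147 → 52/147
merge 38/147 + 52/147 → 30/49
merge 19/49 + 30/49 → 1
L = 31/147 + 52/147 + 30/49 + 1 = 320/147 ≈ 2.177 bits/symbol.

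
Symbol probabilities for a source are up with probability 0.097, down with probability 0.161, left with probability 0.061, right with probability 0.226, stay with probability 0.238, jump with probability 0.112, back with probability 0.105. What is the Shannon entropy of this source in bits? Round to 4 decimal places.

H = −Σ pᵢ log₂ pᵢ.
−0.097·log₂(0.097) = 0.3265
−0.161·log₂(0.161) = 0.4242
−0.061·log₂(0.061) = 0.2461
−0.226·log₂(0.226) = 0.4849
−0.238·log₂(0.238) = 0.4929
−0.112·log₂(0.112) = 0.3537
−0.105·log₂(0.105) = 0.3414
Sum ≈ 2.6698 → 2.6698 bits.

2.6698 bits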